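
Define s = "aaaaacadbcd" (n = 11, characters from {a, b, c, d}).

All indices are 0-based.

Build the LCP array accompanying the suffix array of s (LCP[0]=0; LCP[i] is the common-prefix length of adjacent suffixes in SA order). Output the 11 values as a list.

[0, 4, 3, 2, 1, 1, 0, 0, 1, 0, 1]

sorted suffixes:
  #0 SA[0]=0  'aaaaacadbcd'
  #1 SA[1]=1  'aaaacadbcd'
  #2 SA[2]=2  'aaacadbcd'
  #3 SA[3]=3  'aacadbcd'
  #4 SA[4]=4  'acadbcd'
  #5 SA[5]=6  'adbcd'
  #6 SA[6]=8  'bcd'
  #7 SA[7]=5  'cadbcd'
  #8 SA[8]=9  'cd'
  #9 SA[9]=10  'd'
  #10 SA[10]=7  'dbcd'

SA = [0, 1, 2, 3, 4, 6, 8, 5, 9, 10, 7]
rank  pair      lcp
   1  s[0:],s[1:]  4  'aaaa'
   2  s[1:],s[2:]  3  'aaa'
   3  s[2:],s[3:]  2  'aa'
   4  s[3:],s[4:]  1  'a'
   5  s[4:],s[6:]  1  'a'
   6  s[6:],s[8:]  0  ''
   7  s[8:],s[5:]  0  ''
   8  s[5:],s[9:]  1  'c'
   9  s[9:],s[10:]  0  ''
  10  s[10:],s[7:]  1  'd'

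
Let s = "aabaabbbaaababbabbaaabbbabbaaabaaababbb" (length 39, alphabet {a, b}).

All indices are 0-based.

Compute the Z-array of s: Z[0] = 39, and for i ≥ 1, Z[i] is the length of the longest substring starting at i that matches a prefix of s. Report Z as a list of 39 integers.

[39, 1, 0, 3, 1, 0, 0, 0, 2, 4, 1, 0, 1, 0, 0, 1, 0, 0, 2, 3, 1, 0, 0, 0, 1, 0, 0, 2, 5, 1, 0, 2, 4, 1, 0, 1, 0, 0, 0]

Z[0]=39
i=1: i≥r, start 0; Z[1]=1 grow→box=[1,2)
i=2: i≥r, start 0; Z[2]=0
i=3: i≥r, start 0; Z[3]=3 grow→box=[3,6)
i=4: min(r-i=2, Z[1]=1)=1; Z[4]=1
i=5: min(r-i=1, Z[2]=0)=0; Z[5]=0
i=6: i≥r, start 0; Z[6]=0
i=7: i≥r, start 0; Z[7]=0
i=8: i≥r, start 0; Z[8]=2 grow→box=[8,10)
i=9: min(r-i=1, Z[1]=1)=1; Z[9]=4 grow→box=[9,13)
i=10: min(r-i=3, Z[1]=1)=1; Z[10]=1
i=11: min(r-i=2, Z[2]=0)=0; Z[11]=0
i=12: min(r-i=1, Z[3]=3)=1; Z[12]=1
i=13: i≥r, start 0; Z[13]=0
i=14: i≥r, start 0; Z[14]=0
i=15: i≥r, start 0; Z[15]=1 grow→box=[15,16)
i=16: i≥r, start 0; Z[16]=0
i=17: i≥r, start 0; Z[17]=0
i=18: i≥r, start 0; Z[18]=2 grow→box=[18,20)
i=19: min(r-i=1, Z[1]=1)=1; Z[19]=3 grow→box=[19,22)
i=20: min(r-i=2, Z[1]=1)=1; Z[20]=1
i=21: min(r-i=1, Z[2]=0)=0; Z[21]=0
i=22: i≥r, start 0; Z[22]=0
i=23: i≥r, start 0; Z[23]=0
i=24: i≥r, start 0; Z[24]=1 grow→box=[24,25)
i=25: i≥r, start 0; Z[25]=0
i=26: i≥r, start 0; Z[26]=0
i=27: i≥r, start 0; Z[27]=2 grow→box=[27,29)
i=28: min(r-i=1, Z[1]=1)=1; Z[28]=5 grow→box=[28,33)
i=29: min(r-i=4, Z[1]=1)=1; Z[29]=1
i=30: min(r-i=3, Z[2]=0)=0; Z[30]=0
i=31: min(r-i=2, Z[3]=3)=2; Z[31]=2
i=32: min(r-i=1, Z[4]=1)=1; Z[32]=4 grow→box=[32,36)
i=33: min(r-i=3, Z[1]=1)=1; Z[33]=1
i=34: min(r-i=2, Z[2]=0)=0; Z[34]=0
i=35: min(r-i=1, Z[3]=3)=1; Z[35]=1
i=36: i≥r, start 0; Z[36]=0
i=37: i≥r, start 0; Z[37]=0
i=38: i≥r, start 0; Z[38]=0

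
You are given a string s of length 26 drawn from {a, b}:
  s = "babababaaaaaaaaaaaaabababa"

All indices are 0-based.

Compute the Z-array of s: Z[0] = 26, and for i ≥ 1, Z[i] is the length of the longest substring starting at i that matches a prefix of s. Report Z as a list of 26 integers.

[26, 0, 6, 0, 4, 0, 2, 0, 0, 0, 0, 0, 0, 0, 0, 0, 0, 0, 0, 0, 6, 0, 4, 0, 2, 0]

Z[0]=26
i=1: outside box; Z[1]=0
i=2: outside box; Z[2]=6 grow→box=[2,8)
i=3: min(r-i=5, Z[1]=0)=0; Z[3]=0
i=4: min(r-i=4, Z[2]=6)=4; Z[4]=4
i=5: min(r-i=3, Z[3]=0)=0; Z[5]=0
i=6: min(r-i=2, Z[4]=4)=2; Z[6]=2
i=7: min(r-i=1, Z[5]=0)=0; Z[7]=0
i=8: outside box; Z[8]=0
i=9: outside box; Z[9]=0
i=10: outside box; Z[10]=0
i=11: outside box; Z[11]=0
i=12: outside box; Z[12]=0
i=13: outside box; Z[13]=0
i=14: outside box; Z[14]=0
i=15: outside box; Z[15]=0
i=16: outside box; Z[16]=0
i=17: outside box; Z[17]=0
i=18: outside box; Z[18]=0
i=19: outside box; Z[19]=0
i=20: outside box; Z[20]=6 grow→box=[20,26)
i=21: min(r-i=5, Z[1]=0)=0; Z[21]=0
i=22: min(r-i=4, Z[2]=6)=4; Z[22]=4
i=23: min(r-i=3, Z[3]=0)=0; Z[23]=0
i=24: min(r-i=2, Z[4]=4)=2; Z[24]=2
i=25: min(r-i=1, Z[5]=0)=0; Z[25]=0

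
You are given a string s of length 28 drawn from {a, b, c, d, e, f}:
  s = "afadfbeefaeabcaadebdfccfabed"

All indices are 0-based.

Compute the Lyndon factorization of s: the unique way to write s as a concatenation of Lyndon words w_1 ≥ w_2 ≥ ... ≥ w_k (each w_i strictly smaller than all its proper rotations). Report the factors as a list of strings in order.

emit factor 1: 'af' (i=0, period=2)
emit factor 2: 'adfbeefae' (i=2, period=9)
emit factor 3: 'abc' (i=11, period=3)
emit factor 4: 'aadebdfccfabed' (i=14, period=14)

["af", "adfbeefae", "abc", "aadebdfccfabed"]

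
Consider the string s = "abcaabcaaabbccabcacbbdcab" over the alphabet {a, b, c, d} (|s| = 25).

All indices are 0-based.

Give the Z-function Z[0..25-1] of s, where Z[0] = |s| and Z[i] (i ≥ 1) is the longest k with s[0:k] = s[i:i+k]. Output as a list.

Z[0]=25
i=1: i≥r, start 0; Z[1]=0
i=2: i≥r, start 0; Z[2]=0
i=3: i≥r, start 0; Z[3]=1 extend→box=[3,4)
i=4: i≥r, start 0; Z[4]=5 extend→box=[4,9)
i=5: min(r-i=4, Z[1]=0)=0; Z[5]=0
i=6: min(r-i=3, Z[2]=0)=0; Z[6]=0
i=7: min(r-i=2, Z[3]=1)=1; Z[7]=1
i=8: min(r-i=1, Z[4]=5)=1; Z[8]=1
i=9: i≥r, start 0; Z[9]=2 extend→box=[9,11)
i=10: min(r-i=1, Z[1]=0)=0; Z[10]=0
i=11: i≥r, start 0; Z[11]=0
i=12: i≥r, start 0; Z[12]=0
i=13: i≥r, start 0; Z[13]=0
i=14: i≥r, start 0; Z[14]=4 extend→box=[14,18)
i=15: min(r-i=3, Z[1]=0)=0; Z[15]=0
i=16: min(r-i=2, Z[2]=0)=0; Z[16]=0
i=17: min(r-i=1, Z[3]=1)=1; Z[17]=1
i=18: i≥r, start 0; Z[18]=0
i=19: i≥r, start 0; Z[19]=0
i=20: i≥r, start 0; Z[20]=0
i=21: i≥r, start 0; Z[21]=0
i=22: i≥r, start 0; Z[22]=0
i=23: i≥r, start 0; Z[23]=2 extend→box=[23,25)
i=24: min(r-i=1, Z[1]=0)=0; Z[24]=0

[25, 0, 0, 1, 5, 0, 0, 1, 1, 2, 0, 0, 0, 0, 4, 0, 0, 1, 0, 0, 0, 0, 0, 2, 0]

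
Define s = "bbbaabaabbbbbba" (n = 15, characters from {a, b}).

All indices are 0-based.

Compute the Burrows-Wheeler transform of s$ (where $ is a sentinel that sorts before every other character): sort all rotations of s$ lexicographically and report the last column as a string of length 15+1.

rank  rotation          last
    0  $bbbaabaabbbbbba  a
    1  a$bbbaabaabbbbbb  b
    2  aabaabbbbbba$bbb  b
    3  aabbbbbba$bbbaab  b
    4  abaabbbbbba$bbba  a
    5  abbbbbba$bbbaaba  a
    6  ba$bbbaabaabbbbb  b
    7  baabaabbbbbba$bb  b
    8  baabbbbbba$bbbaa  a
    9  bba$bbbaabaabbbb  b
   10  bbaabaabbbbbba$b  b
   11  bbba$bbbaabaabbb  b
   12  bbbaabaabbbbbba$  $
   13  bbbba$bbbaabaabb  b
   14  bbbbba$bbbaabaab  b
   15  bbbbbba$bbbaabaa  a

abbbaabbabbb$bba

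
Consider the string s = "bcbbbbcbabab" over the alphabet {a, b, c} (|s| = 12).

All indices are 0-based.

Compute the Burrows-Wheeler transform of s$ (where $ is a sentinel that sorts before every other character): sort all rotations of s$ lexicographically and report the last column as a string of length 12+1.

bbbaaccbbb$bb

rank  rotation       last
    0  $bcbbbbcbabab  b
    1  ab$bcbbbbcbab  b
    2  abab$bcbbbbcb  b
    3  b$bcbbbbcbaba  a
    4  bab$bcbbbbcba  a
    5  babab$bcbbbbc  c
    6  bbbbcbabab$bc  c
    7  bbbcbabab$bcb  b
    8  bbcbabab$bcbb  b
    9  bcbabab$bcbbb  b
   10  bcbbbbcbabab$  $
   11  cbabab$bcbbbb  b
   12  cbbbbcbabab$b  b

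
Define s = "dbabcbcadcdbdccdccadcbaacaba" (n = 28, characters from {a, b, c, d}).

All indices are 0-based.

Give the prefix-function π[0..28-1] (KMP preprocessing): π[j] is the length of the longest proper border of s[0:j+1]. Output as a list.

π[0] = 0
j=1 s[j]='b': π[1]=0 (border '')
j=2 s[j]='a': π[2]=0 (border '')
j=3 s[j]='b': π[3]=0 (border '')
j=4 s[j]='c': π[4]=0 (border '')
j=5 s[j]='b': π[5]=0 (border '')
j=6 s[j]='c': π[6]=0 (border '')
j=7 s[j]='a': π[7]=0 (border '')
j=8 s[j]='d': π[8]=1 (border 'd')
j=9 s[j]='c': k: 1→0; π[9]=0 (border '')
j=10 s[j]='d': π[10]=1 (border 'd')
j=11 s[j]='b': π[11]=2 (border 'db')
j=12 s[j]='d': k: 2→0; π[12]=1 (border 'd')
j=13 s[j]='c': k: 1→0; π[13]=0 (border '')
j=14 s[j]='c': π[14]=0 (border '')
j=15 s[j]='d': π[15]=1 (border 'd')
j=16 s[j]='c': k: 1→0; π[16]=0 (border '')
j=17 s[j]='c': π[17]=0 (border '')
j=18 s[j]='a': π[18]=0 (border '')
j=19 s[j]='d': π[19]=1 (border 'd')
j=20 s[j]='c': k: 1→0; π[20]=0 (border '')
j=21 s[j]='b': π[21]=0 (border '')
j=22 s[j]='a': π[22]=0 (border '')
j=23 s[j]='a': π[23]=0 (border '')
j=24 s[j]='c': π[24]=0 (border '')
j=25 s[j]='a': π[25]=0 (border '')
j=26 s[j]='b': π[26]=0 (border '')
j=27 s[j]='a': π[27]=0 (border '')

[0, 0, 0, 0, 0, 0, 0, 0, 1, 0, 1, 2, 1, 0, 0, 1, 0, 0, 0, 1, 0, 0, 0, 0, 0, 0, 0, 0]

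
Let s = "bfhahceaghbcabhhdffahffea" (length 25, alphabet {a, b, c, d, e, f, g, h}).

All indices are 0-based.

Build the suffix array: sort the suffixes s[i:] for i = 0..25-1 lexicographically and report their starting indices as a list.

rank→(start, suffix):
  0 → (24, 'a')
  1 → (12, 'abhhdffahffea')
  2 → (7, 'aghbcabhhdffahffea')
  3 → (3, 'ahceaghbcabhhdffahffea')
  4 → (19, 'ahffea')
  5 → (10, 'bcabhhdffahffea')
  6 → (0, 'bfhahceaghbcabhhdffahffea')
  7 → (13, 'bhhdffahffea')
  8 → (11, 'cabhhdffahffea')
  9 → (5, 'ceaghbcabhhdffahffea')
  10 → (16, 'dffahffea')
  11 → (23, 'ea')
  12 → (6, 'eaghbcabhhdffahffea')
  13 → (18, 'fahffea')
  14 → (22, 'fea')
  15 → (17, 'ffahffea')
  16 → (21, 'ffea')
  17 → (1, 'fhahceaghbcabhhdffahffea')
  18 → (8, 'ghbcabhhdffahffea')
  19 → (2, 'hahceaghbcabhhdffahffea')
  20 → (9, 'hbcabhhdffahffea')
  21 → (4, 'hceaghbcabhhdffahffea')
  22 → (15, 'hdffahffea')
  23 → (20, 'hffea')
  24 → (14, 'hhdffahffea')

[24, 12, 7, 3, 19, 10, 0, 13, 11, 5, 16, 23, 6, 18, 22, 17, 21, 1, 8, 2, 9, 4, 15, 20, 14]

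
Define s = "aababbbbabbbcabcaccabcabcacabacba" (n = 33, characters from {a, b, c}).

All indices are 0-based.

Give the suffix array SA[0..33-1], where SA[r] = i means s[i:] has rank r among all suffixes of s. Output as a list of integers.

rank | idx | suffix
   0 |  32 | a
   1 |   0 | aababbbbabbbcabcaccabcabcacabacba
   2 |   1 | ababbbbabbbcabcaccabcabcacabacba
   3 |  27 | abacba
   4 |   3 | abbbbabbbcabcaccabcabcacabacba
   5 |   8 | abbbcabcaccabcabcacabacba
   6 |  19 | abcabcacabacba
   7 |  22 | abcacabacba
   8 |  13 | abcaccabcabcacabacba
   9 |  25 | acabacba
  10 |  29 | acba
  11 |  16 | accabcabcacabacba
  12 |  31 | ba
  13 |   2 | babbbbabbbcabcaccabcabcacabacba
  14 |   7 | babbbcabcaccabcabcacabacba
  15 |  28 | bacba
  16 |   6 | bbabbbcabcaccabcabcacabacba
  17 |   5 | bbbabbbcabcaccabcabcacabacba
  18 |   4 | bbbbabbbcabcaccabcabcacabacba
  19 |   9 | bbbcabcaccabcabcacabacba
  20 |  10 | bbcabcaccabcabcacabacba
  21 |  20 | bcabcacabacba
  22 |  11 | bcabcaccabcabcacabacba
  23 |  23 | bcacabacba
  24 |  14 | bcaccabcabcacabacba
  25 |  26 | cabacba
  26 |  18 | cabcabcacabacba
  27 |  21 | cabcacabacba
  28 |  12 | cabcaccabcabcacabacba
  29 |  24 | cacabacba
  30 |  15 | caccabcabcacabacba
  31 |  30 | cba
  32 |  17 | ccabcabcacabacba

[32, 0, 1, 27, 3, 8, 19, 22, 13, 25, 29, 16, 31, 2, 7, 28, 6, 5, 4, 9, 10, 20, 11, 23, 14, 26, 18, 21, 12, 24, 15, 30, 17]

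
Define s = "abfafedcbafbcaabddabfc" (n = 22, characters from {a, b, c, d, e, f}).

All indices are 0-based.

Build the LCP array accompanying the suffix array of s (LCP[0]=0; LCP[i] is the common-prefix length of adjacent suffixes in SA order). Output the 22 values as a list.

sorted suffixes:
  #0 SA[0]=13  'aabddabfc'
  #1 SA[1]=14  'abddabfc'
  #2 SA[2]=0  'abfafedcbafbcaabddabfc'
  #3 SA[3]=18  'abfc'
  #4 SA[4]=9  'afbcaabddabfc'
  #5 SA[5]=3  'afedcbafbcaabddabfc'
  #6 SA[6]=8  'bafbcaabddabfc'
  #7 SA[7]=11  'bcaabddabfc'
  #8 SA[8]=15  'bddabfc'
  #9 SA[9]=1  'bfafedcbafbcaabddabfc'
  #10 SA[10]=19  'bfc'
  #11 SA[11]=21  'c'
  #12 SA[12]=12  'caabddabfc'
  #13 SA[13]=7  'cbafbcaabddabfc'
  #14 SA[14]=17  'dabfc'
  #15 SA[15]=6  'dcbafbcaabddabfc'
  #16 SA[16]=16  'ddabfc'
  #17 SA[17]=5  'edcbafbcaabddabfc'
  #18 SA[18]=2  'fafedcbafbcaabddabfc'
  #19 SA[19]=10  'fbcaabddabfc'
  #20 SA[20]=20  'fc'
  #21 SA[21]=4  'fedcbafbcaabddabfc'

SA = [13, 14, 0, 18, 9, 3, 8, 11, 15, 1, 19, 21, 12, 7, 17, 6, 16, 5, 2, 10, 20, 4]
rank  pair      lcp
   1  s[13:],s[14:]  1  'a'
   2  s[14:],s[0:]  2  'ab'
   3  s[0:],s[18:]  3  'abf'
   4  s[18:],s[9:]  1  'a'
   5  s[9:],s[3:]  2  'af'
   6  s[3:],s[8:]  0  ''
   7  s[8:],s[11:]  1  'b'
   8  s[11:],s[15:]  1  'b'
   9  s[15:],s[1:]  1  'b'
  10  s[1:],s[19:]  2  'bf'
  11  s[19:],s[21:]  0  ''
  12  s[21:],s[12:]  1  'c'
  13  s[12:],s[7:]  1  'c'
  14  s[7:],s[17:]  0  ''
  15  s[17:],s[6:]  1  'd'
  16  s[6:],s[16:]  1  'd'
  17  s[16:],s[5:]  0  ''
  18  s[5:],s[2:]  0  ''
  19  s[2:],s[10:]  1  'f'
  20  s[10:],s[20:]  1  'f'
  21  s[20:],s[4:]  1  'f'

[0, 1, 2, 3, 1, 2, 0, 1, 1, 1, 2, 0, 1, 1, 0, 1, 1, 0, 0, 1, 1, 1]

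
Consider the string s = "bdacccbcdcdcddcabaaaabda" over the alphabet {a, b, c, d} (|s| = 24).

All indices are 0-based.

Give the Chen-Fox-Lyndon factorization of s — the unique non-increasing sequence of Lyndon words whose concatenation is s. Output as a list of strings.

emit factor 1: 'bd' (i=0, period=2)
emit factor 2: 'acccbcdcdcddc' (i=2, period=13)
emit factor 3: 'ab' (i=15, period=2)
emit factor 4: 'aaaabd' (i=17, period=6)
emit factor 5: 'a' (i=23, period=1)

["bd", "acccbcdcdcddc", "ab", "aaaabd", "a"]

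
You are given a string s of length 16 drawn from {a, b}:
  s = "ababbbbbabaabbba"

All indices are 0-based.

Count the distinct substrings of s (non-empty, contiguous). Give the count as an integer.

101

rank | idx | suffix
   0 |  15 | a
   1 |  10 | aabbba
   2 |   8 | abaabbba
   3 |   0 | ababbbbbabaabbba
   4 |  11 | abbba
   5 |   2 | abbbbbabaabbba
   6 |  14 | ba
   7 |   9 | baabbba
   8 |   7 | babaabbba
   9 |   1 | babbbbbabaabbba
  10 |  13 | bba
  11 |   6 | bbabaabbba
  12 |  12 | bbba
  13 |   5 | bbbabaabbba
  14 |   4 | bbbbabaabbba
  15 |   3 | bbbbbabaabbba

SA = [15, 10, 8, 0, 11, 2, 14, 9, 7, 1, 13, 6, 12, 5, 4, 3]
rank  pair      lcp
   1  s[15:],s[10:]  1  'a'
   2  s[10:],s[8:]  1  'a'
   3  s[8:],s[0:]  3  'aba'
   4  s[0:],s[11:]  2  'ab'
   5  s[11:],s[2:]  4  'abbb'
   6  s[2:],s[14:]  0  ''
   7  s[14:],s[9:]  2  'ba'
   8  s[9:],s[7:]  2  'ba'
   9  s[7:],s[1:]  3  'bab'
  10  s[1:],s[13:]  1  'b'
  11  s[13:],s[6:]  3  'bba'
  12  s[6:],s[12:]  2  'bb'
  13  s[12:],s[5:]  4  'bbba'
  14  s[5:],s[4:]  3  'bbb'
  15  s[4:],s[3:]  4  'bbbb'

n(n+1)/2 = 16·17/2 = 136
Σ LCP = 0 + 1 + 1 + 3 + 2 + 4 + 0 + 2 + 2 + 3 + 1 + 3 + 2 + 4 + 3 + 4 = 35
distinct = 136 − 35 = 101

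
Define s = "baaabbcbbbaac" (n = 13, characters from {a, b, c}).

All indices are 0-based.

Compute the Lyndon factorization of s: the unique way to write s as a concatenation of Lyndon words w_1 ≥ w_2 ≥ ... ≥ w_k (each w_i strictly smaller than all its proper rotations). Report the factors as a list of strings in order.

emit factor 1: 'b' (i=0, period=1)
emit factor 2: 'aaabbcbbbaac' (i=1, period=12)

["b", "aaabbcbbbaac"]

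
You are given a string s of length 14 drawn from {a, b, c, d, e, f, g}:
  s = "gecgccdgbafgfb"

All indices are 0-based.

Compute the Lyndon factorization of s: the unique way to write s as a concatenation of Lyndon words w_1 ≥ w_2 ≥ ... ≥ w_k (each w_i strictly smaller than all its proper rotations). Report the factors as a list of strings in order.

["g", "e", "cg", "ccdg", "b", "afgfb"]

emit factor 1: 'g' (i=0, period=1)
emit factor 2: 'e' (i=1, period=1)
emit factor 3: 'cg' (i=2, period=2)
emit factor 4: 'ccdg' (i=4, period=4)
emit factor 5: 'b' (i=8, period=1)
emit factor 6: 'afgfb' (i=9, period=5)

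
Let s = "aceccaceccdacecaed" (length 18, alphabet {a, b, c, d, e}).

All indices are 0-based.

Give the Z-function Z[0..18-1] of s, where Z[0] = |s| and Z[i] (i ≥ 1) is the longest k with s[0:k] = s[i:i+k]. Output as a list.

[18, 0, 0, 0, 0, 5, 0, 0, 0, 0, 0, 4, 0, 0, 0, 1, 0, 0]

Z[0]=18
i=1: i≥r, start 0; Z[1]=0
i=2: i≥r, start 0; Z[2]=0
i=3: i≥r, start 0; Z[3]=0
i=4: i≥r, start 0; Z[4]=0
i=5: i≥r, start 0; Z[5]=5 scan→box=[5,10)
i=6: min(r-i=4, Z[1]=0)=0; Z[6]=0
i=7: min(r-i=3, Z[2]=0)=0; Z[7]=0
i=8: min(r-i=2, Z[3]=0)=0; Z[8]=0
i=9: min(r-i=1, Z[4]=0)=0; Z[9]=0
i=10: i≥r, start 0; Z[10]=0
i=11: i≥r, start 0; Z[11]=4 scan→box=[11,15)
i=12: min(r-i=3, Z[1]=0)=0; Z[12]=0
i=13: min(r-i=2, Z[2]=0)=0; Z[13]=0
i=14: min(r-i=1, Z[3]=0)=0; Z[14]=0
i=15: i≥r, start 0; Z[15]=1 scan→box=[15,16)
i=16: i≥r, start 0; Z[16]=0
i=17: i≥r, start 0; Z[17]=0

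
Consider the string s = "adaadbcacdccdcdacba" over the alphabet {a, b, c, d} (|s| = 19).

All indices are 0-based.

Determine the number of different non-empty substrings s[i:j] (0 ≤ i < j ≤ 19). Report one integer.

168

rank | idx | suffix
   0 |  18 | a
   1 |   2 | aadbcacdccdcdacba
   2 |  15 | acba
   3 |   7 | acdccdcdacba
   4 |   0 | adaadbcacdccdcdacba
   5 |   3 | adbcacdccdcdacba
   6 |  17 | ba
   7 |   5 | bcacdccdcdacba
   8 |   6 | cacdccdcdacba
   9 |  16 | cba
  10 |  10 | ccdcdacba
  11 |  13 | cdacba
  12 |   8 | cdccdcdacba
  13 |  11 | cdcdacba
  14 |   1 | daadbcacdccdcdacba
  15 |  14 | dacba
  16 |   4 | dbcacdccdcdacba
  17 |   9 | dccdcdacba
  18 |  12 | dcdacba

SA = [18, 2, 15, 7, 0, 3, 17, 5, 6, 16, 10, 13, 8, 11, 1, 14, 4, 9, 12]
rank  pair      lcp
   1  s[18:],s[2:]  1  'a'
   2  s[2:],s[15:]  1  'a'
   3  s[15:],s[7:]  2  'ac'
   4  s[7:],s[0:]  1  'a'
   5  s[0:],s[3:]  2  'ad'
   6  s[3:],s[17:]  0  ''
   7  s[17:],s[5:]  1  'b'
   8  s[5:],s[6:]  0  ''
   9  s[6:],s[16:]  1  'c'
  10  s[16:],s[10:]  1  'c'
  11  s[10:],s[13:]  1  'c'
  12  s[13:],s[8:]  2  'cd'
  13  s[8:],s[11:]  3  'cdc'
  14  s[11:],s[1:]  0  ''
  15  s[1:],s[14:]  2  'da'
  16  s[14:],s[4:]  1  'd'
  17  s[4:],s[9:]  1  'd'
  18  s[9:],s[12:]  2  'dc'

n(n+1)/2 = 19·20/2 = 190
Σ LCP = 0 + 1 + 1 + 2 + 1 + 2 + 0 + 1 + 0 + 1 + 1 + 1 + 2 + 3 + 0 + 2 + 1 + 1 + 2 = 22
distinct = 190 − 22 = 168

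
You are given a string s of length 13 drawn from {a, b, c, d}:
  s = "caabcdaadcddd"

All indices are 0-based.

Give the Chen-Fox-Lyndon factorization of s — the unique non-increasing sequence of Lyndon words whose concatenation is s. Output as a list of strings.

["c", "aabcdaadcddd"]

emit factor 1: 'c' (i=0, period=1)
emit factor 2: 'aabcdaadcddd' (i=1, period=12)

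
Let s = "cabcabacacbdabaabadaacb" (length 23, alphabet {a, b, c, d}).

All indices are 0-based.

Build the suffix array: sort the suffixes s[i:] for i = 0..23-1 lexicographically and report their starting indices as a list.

sorted suffixes:
  #0 SA[0]=14  'aabadaacb'
  #1 SA[1]=19  'aacb'
  #2 SA[2]=12  'abaabadaacb'
  #3 SA[3]=4  'abacacbdabaabadaacb'
  #4 SA[4]=15  'abadaacb'
  #5 SA[5]=1  'abcabacacbdabaabadaacb'
  #6 SA[6]=6  'acacbdabaabadaacb'
  #7 SA[7]=20  'acb'
  #8 SA[8]=8  'acbdabaabadaacb'
  #9 SA[9]=17  'adaacb'
  #10 SA[10]=22  'b'
  #11 SA[11]=13  'baabadaacb'
  #12 SA[12]=5  'bacacbdabaabadaacb'
  #13 SA[13]=16  'badaacb'
  #14 SA[14]=2  'bcabacacbdabaabadaacb'
  #15 SA[15]=10  'bdabaabadaacb'
  #16 SA[16]=3  'cabacacbdabaabadaacb'
  #17 SA[17]=0  'cabcabacacbdabaabadaacb'
  #18 SA[18]=7  'cacbdabaabadaacb'
  #19 SA[19]=21  'cb'
  #20 SA[20]=9  'cbdabaabadaacb'
  #21 SA[21]=18  'daacb'
  #22 SA[22]=11  'dabaabadaacb'

[14, 19, 12, 4, 15, 1, 6, 20, 8, 17, 22, 13, 5, 16, 2, 10, 3, 0, 7, 21, 9, 18, 11]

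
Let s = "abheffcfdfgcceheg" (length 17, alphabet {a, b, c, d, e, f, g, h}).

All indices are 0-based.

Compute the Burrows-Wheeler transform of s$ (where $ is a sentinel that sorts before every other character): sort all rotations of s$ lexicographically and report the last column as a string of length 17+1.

rank  rotation            last
    0  $abheffcfdfgcceheg  g
    1  abheffcfdfgcceheg$  $
    2  bheffcfdfgcceheg$a  a
    3  cceheg$abheffcfdfg  g
    4  ceheg$abheffcfdfgc  c
    5  cfdfgcceheg$abheff  f
    6  dfgcceheg$abheffcf  f
    7  effcfdfgcceheg$abh  h
    8  eg$abheffcfdfgcceh  h
    9  eheg$abheffcfdfgcc  c
   10  fcfdfgcceheg$abhef  f
   11  fdfgcceheg$abheffc  c
   12  ffcfdfgcceheg$abhe  e
   13  fgcceheg$abheffcfd  d
   14  g$abheffcfdfgccehe  e
   15  gcceheg$abheffcfdf  f
   16  heffcfdfgcceheg$ab  b
   17  heg$abheffcfdfgcce  e

g$agcffhhcfcedefbe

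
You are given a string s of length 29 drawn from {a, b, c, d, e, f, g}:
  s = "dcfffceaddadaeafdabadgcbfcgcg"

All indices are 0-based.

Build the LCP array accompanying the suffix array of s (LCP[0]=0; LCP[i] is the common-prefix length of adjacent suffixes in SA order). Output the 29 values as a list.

sorted suffixes:
  #0 SA[0]=17  'abadgcbfcgcg'
  #1 SA[1]=10  'adaeafdabadgcbfcgcg'
  #2 SA[2]=7  'addadaeafdabadgcbfcgcg'
  #3 SA[3]=19  'adgcbfcgcg'
  #4 SA[4]=12  'aeafdabadgcbfcgcg'
  #5 SA[5]=14  'afdabadgcbfcgcg'
  #6 SA[6]=18  'badgcbfcgcg'
  #7 SA[7]=23  'bfcgcg'
  #8 SA[8]=22  'cbfcgcg'
  #9 SA[9]=5  'ceaddadaeafdabadgcbfcgcg'
  #10 SA[10]=1  'cfffceaddadaeafdabadgcbfcgcg'
  #11 SA[11]=27  'cg'
  #12 SA[12]=25  'cgcg'
  #13 SA[13]=16  'dabadgcbfcgcg'
  #14 SA[14]=9  'dadaeafdabadgcbfcgcg'
  #15 SA[15]=11  'daeafdabadgcbfcgcg'
  #16 SA[16]=0  'dcfffceaddadaeafdabadgcbfcgcg'
  #17 SA[17]=8  'ddadaeafdabadgcbfcgcg'
  #18 SA[18]=20  'dgcbfcgcg'
  #19 SA[19]=6  'eaddadaeafdabadgcbfcgcg'
  #20 SA[20]=13  'eafdabadgcbfcgcg'
  #21 SA[21]=4  'fceaddadaeafdabadgcbfcgcg'
  #22 SA[22]=24  'fcgcg'
  #23 SA[23]=15  'fdabadgcbfcgcg'
  #24 SA[24]=3  'ffceaddadaeafdabadgcbfcgcg'
  #25 SA[25]=2  'fffceaddadaeafdabadgcbfcgcg'
  #26 SA[26]=28  'g'
  #27 SA[27]=21  'gcbfcgcg'
  #28 SA[28]=26  'gcg'

SA = [17, 10, 7, 19, 12, 14, 18, 23, 22, 5, 1, 27, 25, 16, 9, 11, 0, 8, 20, 6, 13, 4, 24, 15, 3, 2, 28, 21, 26]
[i] adj suffixes → lcp
  [1] 17/10 → 1 ('a')
  [2] 10/7 → 2 ('ad')
  [3] 7/19 → 2 ('ad')
  [4] 19/12 → 1 ('a')
  [5] 12/14 → 1 ('a')
  [6] 14/18 → 0 ('')
  [7] 18/23 → 1 ('b')
  [8] 23/22 → 0 ('')
  [9] 22/5 → 1 ('c')
  [10] 5/1 → 1 ('c')
  [11] 1/27 → 1 ('c')
  [12] 27/25 → 2 ('cg')
  [13] 25/16 → 0 ('')
  [14] 16/9 → 2 ('da')
  [15] 9/11 → 2 ('da')
  [16] 11/0 → 1 ('d')
  [17] 0/8 → 1 ('d')
  [18] 8/20 → 1 ('d')
  [19] 20/6 → 0 ('')
  [20] 6/13 → 2 ('ea')
  [21] 13/4 → 0 ('')
  [22] 4/24 → 2 ('fc')
  [23] 24/15 → 1 ('f')
  [24] 15/3 → 1 ('f')
  [25] 3/2 → 2 ('ff')
  [26] 2/28 → 0 ('')
  [27] 28/21 → 1 ('g')
  [28] 21/26 → 2 ('gc')

[0, 1, 2, 2, 1, 1, 0, 1, 0, 1, 1, 1, 2, 0, 2, 2, 1, 1, 1, 0, 2, 0, 2, 1, 1, 2, 0, 1, 2]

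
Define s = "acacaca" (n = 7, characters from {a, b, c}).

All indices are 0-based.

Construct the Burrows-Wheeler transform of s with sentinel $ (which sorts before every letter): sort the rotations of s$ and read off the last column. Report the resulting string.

accc$aaa

rank  rotation  last
    0  $acacaca  a
    1  a$acacac  c
    2  aca$acac  c
    3  acaca$ac  c
    4  acacaca$  $
    5  ca$acaca  a
    6  caca$aca  a
    7  cacaca$a  a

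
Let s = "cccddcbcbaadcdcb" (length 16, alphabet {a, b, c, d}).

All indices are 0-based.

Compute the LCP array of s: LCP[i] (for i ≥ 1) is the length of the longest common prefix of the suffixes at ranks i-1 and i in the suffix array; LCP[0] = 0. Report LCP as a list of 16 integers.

sorted suffixes:
  #0 SA[0]=9  'aadcdcb'
  #1 SA[1]=10  'adcdcb'
  #2 SA[2]=15  'b'
  #3 SA[3]=8  'baadcdcb'
  #4 SA[4]=6  'bcbaadcdcb'
  #5 SA[5]=14  'cb'
  #6 SA[6]=7  'cbaadcdcb'
  #7 SA[7]=5  'cbcbaadcdcb'
  #8 SA[8]=0  'cccddcbcbaadcdcb'
  #9 SA[9]=1  'ccddcbcbaadcdcb'
  #10 SA[10]=12  'cdcb'
  #11 SA[11]=2  'cddcbcbaadcdcb'
  #12 SA[12]=13  'dcb'
  #13 SA[13]=4  'dcbcbaadcdcb'
  #14 SA[14]=11  'dcdcb'
  #15 SA[15]=3  'ddcbcbaadcdcb'

SA = [9, 10, 15, 8, 6, 14, 7, 5, 0, 1, 12, 2, 13, 4, 11, 3]
[i] adj suffixes → lcp
  [1] 9/10 → 1 ('a')
  [2] 10/15 → 0 ('')
  [3] 15/8 → 1 ('b')
  [4] 8/6 → 1 ('b')
  [5] 6/14 → 0 ('')
  [6] 14/7 → 2 ('cb')
  [7] 7/5 → 2 ('cb')
  [8] 5/0 → 1 ('c')
  [9] 0/1 → 2 ('cc')
  [10] 1/12 → 1 ('c')
  [11] 12/2 → 2 ('cd')
  [12] 2/13 → 0 ('')
  [13] 13/4 → 3 ('dcb')
  [14] 4/11 → 2 ('dc')
  [15] 11/3 → 1 ('d')

[0, 1, 0, 1, 1, 0, 2, 2, 1, 2, 1, 2, 0, 3, 2, 1]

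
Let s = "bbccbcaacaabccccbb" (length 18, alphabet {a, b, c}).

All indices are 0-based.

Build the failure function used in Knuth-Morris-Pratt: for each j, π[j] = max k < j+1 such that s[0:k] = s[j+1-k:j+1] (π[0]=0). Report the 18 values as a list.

π[0] = 0
j=1 s[j]='b': π[1]=1 (border 'b')
j=2 s[j]='c': k: 1→0; π[2]=0 (border '')
j=3 s[j]='c': π[3]=0 (border '')
j=4 s[j]='b': π[4]=1 (border 'b')
j=5 s[j]='c': k: 1→0; π[5]=0 (border '')
j=6 s[j]='a': π[6]=0 (border '')
j=7 s[j]='a': π[7]=0 (border '')
j=8 s[j]='c': π[8]=0 (border '')
j=9 s[j]='a': π[9]=0 (border '')
j=10 s[j]='a': π[10]=0 (border '')
j=11 s[j]='b': π[11]=1 (border 'b')
j=12 s[j]='c': k: 1→0; π[12]=0 (border '')
j=13 s[j]='c': π[13]=0 (border '')
j=14 s[j]='c': π[14]=0 (border '')
j=15 s[j]='c': π[15]=0 (border '')
j=16 s[j]='b': π[16]=1 (border 'b')
j=17 s[j]='b': π[17]=2 (border 'bb')

[0, 1, 0, 0, 1, 0, 0, 0, 0, 0, 0, 1, 0, 0, 0, 0, 1, 2]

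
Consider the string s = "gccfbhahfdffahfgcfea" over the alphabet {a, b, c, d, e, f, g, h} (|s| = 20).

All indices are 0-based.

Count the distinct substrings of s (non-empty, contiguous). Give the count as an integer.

193

rank | idx | suffix
   0 |  19 | a
   1 |   6 | ahfdffahfgcfea
   2 |  12 | ahfgcfea
   3 |   4 | bhahfdffahfgcfea
   4 |   1 | ccfbhahfdffahfgcfea
   5 |   2 | cfbhahfdffahfgcfea
   6 |  16 | cfea
   7 |   9 | dffahfgcfea
   8 |  18 | ea
   9 |  11 | fahfgcfea
  10 |   3 | fbhahfdffahfgcfea
  11 |   8 | fdffahfgcfea
  12 |  17 | fea
  13 |  10 | ffahfgcfea
  14 |  14 | fgcfea
  15 |   0 | gccfbhahfdffahfgcfea
  16 |  15 | gcfea
  17 |   5 | hahfdffahfgcfea
  18 |   7 | hfdffahfgcfea
  19 |  13 | hfgcfea

SA = [19, 6, 12, 4, 1, 2, 16, 9, 18, 11, 3, 8, 17, 10, 14, 0, 15, 5, 7, 13]
i: (SA[i-1],SA[i]) lcp shared
  1: (19,6) 1 'a'
  2: (6,12) 3 'ahf'
  3: (12,4) 0 ''
  4: (4,1) 0 ''
  5: (1,2) 1 'c'
  6: (2,16) 2 'cf'
  7: (16,9) 0 ''
  8: (9,18) 0 ''
  9: (18,11) 0 ''
  10: (11,3) 1 'f'
  11: (3,8) 1 'f'
  12: (8,17) 1 'f'
  13: (17,10) 1 'f'
  14: (10,14) 1 'f'
  15: (14,0) 0 ''
  16: (0,15) 2 'gc'
  17: (15,5) 0 ''
  18: (5,7) 1 'h'
  19: (7,13) 2 'hf'

n(n+1)/2 = 20·21/2 = 210
Σ LCP = 0 + 1 + 3 + 0 + 0 + 1 + 2 + 0 + 0 + 0 + 1 + 1 + 1 + 1 + 1 + 0 + 2 + 0 + 1 + 2 = 17
distinct = 210 − 17 = 193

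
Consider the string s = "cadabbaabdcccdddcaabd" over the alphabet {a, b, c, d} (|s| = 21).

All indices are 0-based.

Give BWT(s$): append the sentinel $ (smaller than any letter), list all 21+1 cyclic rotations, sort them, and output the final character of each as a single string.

dcbdaacbaaad$dccbadbdc

rank  rotation                last
    0  $cadabbaabdcccdddcaabd  d
    1  aabd$cadabbaabdcccdddc  c
    2  aabdcccdddcaabd$cadabb  b
    3  abbaabdcccdddcaabd$cad  d
    4  abd$cadabbaabdcccdddca  a
    5  abdcccdddcaabd$cadabba  a
    6  adabbaabdcccdddcaabd$c  c
    7  baabdcccdddcaabd$cadab  b
    8  bbaabdcccdddcaabd$cada  a
    9  bd$cadabbaabdcccdddcaa  a
   10  bdcccdddcaabd$cadabbaa  a
   11  caabd$cadabbaabdcccddd  d
   12  cadabbaabdcccdddcaabd$  $
   13  cccdddcaabd$cadabbaabd  d
   14  ccdddcaabd$cadabbaabdc  c
   15  cdddcaabd$cadabbaabdcc  c
   16  d$cadabbaabdcccdddcaab  b
   17  dabbaabdcccdddcaabd$ca  a
   18  dcaabd$cadabbaabdcccdd  d
   19  dcccdddcaabd$cadabbaab  b
   20  ddcaabd$cadabbaabdcccd  d
   21  dddcaabd$cadabbaabdccc  c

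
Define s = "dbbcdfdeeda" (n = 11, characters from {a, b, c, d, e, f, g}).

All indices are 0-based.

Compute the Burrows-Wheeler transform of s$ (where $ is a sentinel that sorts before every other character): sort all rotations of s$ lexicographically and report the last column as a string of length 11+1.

addbbe$fcedd

rank  rotation      last
    0  $dbbcdfdeeda  a
    1  a$dbbcdfdeed  d
    2  bbcdfdeeda$d  d
    3  bcdfdeeda$db  b
    4  cdfdeeda$dbb  b
    5  da$dbbcdfdee  e
    6  dbbcdfdeeda$  $
    7  deeda$dbbcdf  f
    8  dfdeeda$dbbc  c
    9  eda$dbbcdfde  e
   10  eeda$dbbcdfd  d
   11  fdeeda$dbbcd  d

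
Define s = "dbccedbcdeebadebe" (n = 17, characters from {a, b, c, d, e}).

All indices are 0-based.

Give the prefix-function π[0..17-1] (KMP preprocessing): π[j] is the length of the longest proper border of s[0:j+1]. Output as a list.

[0, 0, 0, 0, 0, 1, 2, 3, 1, 0, 0, 0, 0, 1, 0, 0, 0]

π[0] = 0
j=1 s[j]='b': π[1]=0 (border '')
j=2 s[j]='c': π[2]=0 (border '')
j=3 s[j]='c': π[3]=0 (border '')
j=4 s[j]='e': π[4]=0 (border '')
j=5 s[j]='d': π[5]=1 (border 'd')
j=6 s[j]='b': π[6]=2 (border 'db')
j=7 s[j]='c': π[7]=3 (border 'dbc')
j=8 s[j]='d': k: 3→0; π[8]=1 (border 'd')
j=9 s[j]='e': k: 1→0; π[9]=0 (border '')
j=10 s[j]='e': π[10]=0 (border '')
j=11 s[j]='b': π[11]=0 (border '')
j=12 s[j]='a': π[12]=0 (border '')
j=13 s[j]='d': π[13]=1 (border 'd')
j=14 s[j]='e': k: 1→0; π[14]=0 (border '')
j=15 s[j]='b': π[15]=0 (border '')
j=16 s[j]='e': π[16]=0 (border '')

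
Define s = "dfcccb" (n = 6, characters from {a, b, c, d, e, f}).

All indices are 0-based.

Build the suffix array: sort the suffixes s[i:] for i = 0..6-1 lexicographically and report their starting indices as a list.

[5, 4, 3, 2, 0, 1]

sorted suffixes:
  #0 SA[0]=5  'b'
  #1 SA[1]=4  'cb'
  #2 SA[2]=3  'ccb'
  #3 SA[3]=2  'cccb'
  #4 SA[4]=0  'dfcccb'
  #5 SA[5]=1  'fcccb'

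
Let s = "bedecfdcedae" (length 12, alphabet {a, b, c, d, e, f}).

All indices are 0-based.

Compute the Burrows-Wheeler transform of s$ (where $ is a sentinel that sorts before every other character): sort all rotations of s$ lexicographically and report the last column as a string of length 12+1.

rank  rotation       last
    0  $bedecfdcedae  e
    1  ae$bedecfdced  d
    2  bedecfdcedae$  $
    3  cedae$bedecfd  d
    4  cfdcedae$bede  e
    5  dae$bedecfdce  e
    6  dcedae$bedecf  f
    7  decfdcedae$be  e
    8  e$bedecfdceda  a
    9  ecfdcedae$bed  d
   10  edae$bedecfdc  c
   11  edecfdcedae$b  b
   12  fdcedae$bedec  c

ed$deefeadcbc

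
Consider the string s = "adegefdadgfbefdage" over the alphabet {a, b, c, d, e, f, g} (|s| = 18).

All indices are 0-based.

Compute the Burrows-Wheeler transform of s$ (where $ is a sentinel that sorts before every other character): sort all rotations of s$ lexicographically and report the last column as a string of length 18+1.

e$ddfffaaggbdgeeaed

rank  rotation             last
    0  $adegefdadgfbefdage  e
    1  adegefdadgfbefdage$  $
    2  adgfbefdage$adegefd  d
    3  age$adegefdadgfbefd  d
    4  befdage$adegefdadgf  f
    5  dadgfbefdage$adegef  f
    6  dage$adegefdadgfbef  f
    7  degefdadgfbefdage$a  a
    8  dgfbefdage$adegefda  a
    9  e$adegefdadgfbefdag  g
   10  efdadgfbefdage$adeg  g
   11  efdage$adegefdadgfb  b
   12  egefdadgfbefdage$ad  d
   13  fbefdage$adegefdadg  g
   14  fdadgfbefdage$adege  e
   15  fdage$adegefdadgfbe  e
   16  ge$adegefdadgfbefda  a
   17  gefdadgfbefdage$ade  e
   18  gfbefdage$adegefdad  d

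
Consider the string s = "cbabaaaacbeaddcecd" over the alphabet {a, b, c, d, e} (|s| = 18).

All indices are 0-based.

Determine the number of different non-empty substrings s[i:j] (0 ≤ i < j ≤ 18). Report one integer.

153

rank | idx | suffix
   0 |   4 | aaaacbeaddcecd
   1 |   5 | aaacbeaddcecd
   2 |   6 | aacbeaddcecd
   3 |   2 | abaaaacbeaddcecd
   4 |   7 | acbeaddcecd
   5 |  11 | addcecd
   6 |   3 | baaaacbeaddcecd
   7 |   1 | babaaaacbeaddcecd
   8 |   9 | beaddcecd
   9 |   0 | cbabaaaacbeaddcecd
  10 |   8 | cbeaddcecd
  11 |  16 | cd
  12 |  14 | cecd
  13 |  17 | d
  14 |  13 | dcecd
  15 |  12 | ddcecd
  16 |  10 | eaddcecd
  17 |  15 | ecd

SA = [4, 5, 6, 2, 7, 11, 3, 1, 9, 0, 8, 16, 14, 17, 13, 12, 10, 15]
i: (SA[i-1],SA[i]) lcp shared
  1: (4,5) 3 'aaa'
  2: (5,6) 2 'aa'
  3: (6,2) 1 'a'
  4: (2,7) 1 'a'
  5: (7,11) 1 'a'
  6: (11,3) 0 ''
  7: (3,1) 2 'ba'
  8: (1,9) 1 'b'
  9: (9,0) 0 ''
  10: (0,8) 2 'cb'
  11: (8,16) 1 'c'
  12: (16,14) 1 'c'
  13: (14,17) 0 ''
  14: (17,13) 1 'd'
  15: (13,12) 1 'd'
  16: (12,10) 0 ''
  17: (10,15) 1 'e'

n(n+1)/2 = 18·19/2 = 171
Σ LCP = 0 + 3 + 2 + 1 + 1 + 1 + 0 + 2 + 1 + 0 + 2 + 1 + 1 + 0 + 1 + 1 + 0 + 1 = 18
distinct = 171 − 18 = 153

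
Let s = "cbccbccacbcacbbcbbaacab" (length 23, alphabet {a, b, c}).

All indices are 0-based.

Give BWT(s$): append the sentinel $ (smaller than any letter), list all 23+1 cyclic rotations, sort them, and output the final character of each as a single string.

rank  rotation                  last
    0  $cbccbccacbcacbbcbbaacab  b
    1  aacab$cbccbccacbcacbbcbb  b
    2  ab$cbccbccacbcacbbcbbaac  c
    3  acab$cbccbccacbcacbbcbba  a
    4  acbbcbbaacab$cbccbccacbc  c
    5  acbcacbbcbbaacab$cbccbcc  c
    6  b$cbccbccacbcacbbcbbaaca  a
    7  baacab$cbccbccacbcacbbcb  b
    8  bbaacab$cbccbccacbcacbbc  c
    9  bbcbbaacab$cbccbccacbcac  c
   10  bcacbbcbbaacab$cbccbccac  c
   11  bcbbaacab$cbccbccacbcacb  b
   12  bccacbcacbbcbbaacab$cbcc  c
   13  bccbccacbcacbbcbbaacab$c  c
   14  cab$cbccbccacbcacbbcbbaa  a
   15  cacbbcbbaacab$cbccbccacb  b
   16  cacbcacbbcbbaacab$cbccbc  c
   17  cbbaacab$cbccbccacbcacbb  b
   18  cbbcbbaacab$cbccbccacbca  a
   19  cbcacbbcbbaacab$cbccbcca  a
   20  cbccacbcacbbcbbaacab$cbc  c
   21  cbccbccacbcacbbcbbaacab$  $
   22  ccacbcacbbcbbaacab$cbccb  b
   23  ccbccacbcacbbcbbaacab$cb  b

bbcaccabcccbccabcbaac$bb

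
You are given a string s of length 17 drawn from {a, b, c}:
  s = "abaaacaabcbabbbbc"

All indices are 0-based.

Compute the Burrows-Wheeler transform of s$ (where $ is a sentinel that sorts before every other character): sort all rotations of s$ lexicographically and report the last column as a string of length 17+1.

rank  rotation            last
    0  $abaaacaabcbabbbbc  c
    1  aaacaabcbabbbbc$ab  b
    2  aabcbabbbbc$abaaac  c
    3  aacaabcbabbbbc$aba  a
    4  abaaacaabcbabbbbc$  $
    5  abbbbc$abaaacaabcb  b
    6  abcbabbbbc$abaaaca  a
    7  acaabcbabbbbc$abaa  a
    8  baaacaabcbabbbbc$a  a
    9  babbbbc$abaaacaabc  c
   10  bbbbc$abaaacaabcba  a
   11  bbbc$abaaacaabcbab  b
   12  bbc$abaaacaabcbabb  b
   13  bc$abaaacaabcbabbb  b
   14  bcbabbbbc$abaaacaa  a
   15  c$abaaacaabcbabbbb  b
   16  caabcbabbbbc$abaaa  a
   17  cbabbbbc$abaaacaab  b

cbca$baaacabbbabab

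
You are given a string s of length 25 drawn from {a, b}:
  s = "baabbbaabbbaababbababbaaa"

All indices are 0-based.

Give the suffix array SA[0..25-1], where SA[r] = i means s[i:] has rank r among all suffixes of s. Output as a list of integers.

[24, 23, 22, 11, 6, 1, 17, 12, 19, 14, 7, 2, 21, 10, 5, 0, 16, 18, 13, 20, 9, 4, 15, 8, 3]

rank | idx | suffix
   0 |  24 | a
   1 |  23 | aa
   2 |  22 | aaa
   3 |  11 | aababbababbaaa
   4 |   6 | aabbbaababbababbaaa
   5 |   1 | aabbbaabbbaababbababbaaa
   6 |  17 | ababbaaa
   7 |  12 | ababbababbaaa
   8 |  19 | abbaaa
   9 |  14 | abbababbaaa
  10 |   7 | abbbaababbababbaaa
  11 |   2 | abbbaabbbaababbababbaaa
  12 |  21 | baaa
  13 |  10 | baababbababbaaa
  14 |   5 | baabbbaababbababbaaa
  15 |   0 | baabbbaabbbaababbababbaaa
  16 |  16 | bababbaaa
  17 |  18 | babbaaa
  18 |  13 | babbababbaaa
  19 |  20 | bbaaa
  20 |   9 | bbaababbababbaaa
  21 |   4 | bbaabbbaababbababbaaa
  22 |  15 | bbababbaaa
  23 |   8 | bbbaababbababbaaa
  24 |   3 | bbbaabbbaababbababbaaa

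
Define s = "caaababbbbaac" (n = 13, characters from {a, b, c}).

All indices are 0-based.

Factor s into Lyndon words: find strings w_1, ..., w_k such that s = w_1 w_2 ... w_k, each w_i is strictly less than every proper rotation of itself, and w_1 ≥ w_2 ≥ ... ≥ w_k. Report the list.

["c", "aaababbbbaac"]

emit factor 1: 'c' (i=0, period=1)
emit factor 2: 'aaababbbbaac' (i=1, period=12)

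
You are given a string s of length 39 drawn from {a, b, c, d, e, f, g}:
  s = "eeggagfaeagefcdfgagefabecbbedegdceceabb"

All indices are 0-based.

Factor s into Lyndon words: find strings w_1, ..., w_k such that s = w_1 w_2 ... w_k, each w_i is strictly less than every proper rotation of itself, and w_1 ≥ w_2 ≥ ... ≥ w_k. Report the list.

["eegg", "agf", "aeagefcdfgagef", "abecbbedegdcece", "abb"]

emit factor 1: 'eegg' (i=0, period=4)
emit factor 2: 'agf' (i=4, period=3)
emit factor 3: 'aeagefcdfgagef' (i=7, period=14)
emit factor 4: 'abecbbedegdcece' (i=21, period=15)
emit factor 5: 'abb' (i=36, period=3)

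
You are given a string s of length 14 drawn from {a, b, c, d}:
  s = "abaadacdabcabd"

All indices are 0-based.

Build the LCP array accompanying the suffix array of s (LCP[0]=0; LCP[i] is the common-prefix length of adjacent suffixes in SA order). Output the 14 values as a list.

rank | idx | suffix
   0 |   2 | aadacdabcabd
   1 |   0 | abaadacdabcabd
   2 |   8 | abcabd
   3 |  11 | abd
   4 |   5 | acdabcabd
   5 |   3 | adacdabcabd
   6 |   1 | baadacdabcabd
   7 |   9 | bcabd
   8 |  12 | bd
   9 |  10 | cabd
  10 |   6 | cdabcabd
  11 |  13 | d
  12 |   7 | dabcabd
  13 |   4 | dacdabcabd

SA = [2, 0, 8, 11, 5, 3, 1, 9, 12, 10, 6, 13, 7, 4]
[i] adj suffixes → lcp
  [1] 2/0 → 1 ('a')
  [2] 0/8 → 2 ('ab')
  [3] 8/11 → 2 ('ab')
  [4] 11/5 → 1 ('a')
  [5] 5/3 → 1 ('a')
  [6] 3/1 → 0 ('')
  [7] 1/9 → 1 ('b')
  [8] 9/12 → 1 ('b')
  [9] 12/10 → 0 ('')
  [10] 10/6 → 1 ('c')
  [11] 6/13 → 0 ('')
  [12] 13/7 → 1 ('d')
  [13] 7/4 → 2 ('da')

[0, 1, 2, 2, 1, 1, 0, 1, 1, 0, 1, 0, 1, 2]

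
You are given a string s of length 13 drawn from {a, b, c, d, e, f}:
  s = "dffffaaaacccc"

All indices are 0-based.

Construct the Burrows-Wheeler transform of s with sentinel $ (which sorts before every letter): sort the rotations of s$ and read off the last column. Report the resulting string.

rank  rotation        last
    0  $dffffaaaacccc  c
    1  aaaacccc$dffff  f
    2  aaacccc$dffffa  a
    3  aacccc$dffffaa  a
    4  acccc$dffffaaa  a
    5  c$dffffaaaaccc  c
    6  cc$dffffaaaacc  c
    7  ccc$dffffaaaac  c
    8  cccc$dffffaaaa  a
    9  dffffaaaacccc$  $
   10  faaaacccc$dfff  f
   11  ffaaaacccc$dff  f
   12  fffaaaacccc$df  f
   13  ffffaaaacccc$d  d

cfaaaccca$fffd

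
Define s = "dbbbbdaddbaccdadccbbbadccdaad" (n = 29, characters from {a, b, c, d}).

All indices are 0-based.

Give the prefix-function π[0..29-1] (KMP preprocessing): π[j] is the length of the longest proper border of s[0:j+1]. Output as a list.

[0, 0, 0, 0, 0, 1, 0, 1, 1, 2, 0, 0, 0, 1, 0, 1, 0, 0, 0, 0, 0, 0, 1, 0, 0, 1, 0, 0, 1]

π[0] = 0
j=1 s[j]='b': π[1]=0 (border '')
j=2 s[j]='b': π[2]=0 (border '')
j=3 s[j]='b': π[3]=0 (border '')
j=4 s[j]='b': π[4]=0 (border '')
j=5 s[j]='d': π[5]=1 (border 'd')
j=6 s[j]='a': k: 1→0; π[6]=0 (border '')
j=7 s[j]='d': π[7]=1 (border 'd')
j=8 s[j]='d': k: 1→0; π[8]=1 (border 'd')
j=9 s[j]='b': π[9]=2 (border 'db')
j=10 s[j]='a': k: 2→0; π[10]=0 (border '')
j=11 s[j]='c': π[11]=0 (border '')
j=12 s[j]='c': π[12]=0 (border '')
j=13 s[j]='d': π[13]=1 (border 'd')
j=14 s[j]='a': k: 1→0; π[14]=0 (border '')
j=15 s[j]='d': π[15]=1 (border 'd')
j=16 s[j]='c': k: 1→0; π[16]=0 (border '')
j=17 s[j]='c': π[17]=0 (border '')
j=18 s[j]='b': π[18]=0 (border '')
j=19 s[j]='b': π[19]=0 (border '')
j=20 s[j]='b': π[20]=0 (border '')
j=21 s[j]='a': π[21]=0 (border '')
j=22 s[j]='d': π[22]=1 (border 'd')
j=23 s[j]='c': k: 1→0; π[23]=0 (border '')
j=24 s[j]='c': π[24]=0 (border '')
j=25 s[j]='d': π[25]=1 (border 'd')
j=26 s[j]='a': k: 1→0; π[26]=0 (border '')
j=27 s[j]='a': π[27]=0 (border '')
j=28 s[j]='d': π[28]=1 (border 'd')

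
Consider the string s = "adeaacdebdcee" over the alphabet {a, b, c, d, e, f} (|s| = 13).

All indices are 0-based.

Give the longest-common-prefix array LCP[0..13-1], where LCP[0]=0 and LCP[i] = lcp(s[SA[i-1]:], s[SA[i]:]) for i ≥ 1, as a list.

[0, 1, 1, 0, 0, 1, 0, 1, 2, 0, 1, 1, 1]

sorted suffixes:
  #0 SA[0]=3  'aacdebdcee'
  #1 SA[1]=4  'acdebdcee'
  #2 SA[2]=0  'adeaacdebdcee'
  #3 SA[3]=8  'bdcee'
  #4 SA[4]=5  'cdebdcee'
  #5 SA[5]=10  'cee'
  #6 SA[6]=9  'dcee'
  #7 SA[7]=1  'deaacdebdcee'
  #8 SA[8]=6  'debdcee'
  #9 SA[9]=12  'e'
  #10 SA[10]=2  'eaacdebdcee'
  #11 SA[11]=7  'ebdcee'
  #12 SA[12]=11  'ee'

SA = [3, 4, 0, 8, 5, 10, 9, 1, 6, 12, 2, 7, 11]
i: (SA[i-1],SA[i]) lcp shared
  1: (3,4) 1 'a'
  2: (4,0) 1 'a'
  3: (0,8) 0 ''
  4: (8,5) 0 ''
  5: (5,10) 1 'c'
  6: (10,9) 0 ''
  7: (9,1) 1 'd'
  8: (1,6) 2 'de'
  9: (6,12) 0 ''
  10: (12,2) 1 'e'
  11: (2,7) 1 'e'
  12: (7,11) 1 'e'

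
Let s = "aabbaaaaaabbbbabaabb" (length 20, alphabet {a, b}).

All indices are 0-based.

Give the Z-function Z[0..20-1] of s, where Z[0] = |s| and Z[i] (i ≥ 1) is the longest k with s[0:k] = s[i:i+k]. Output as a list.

Z[0]=20
i=1: i≥r, start 0; Z[1]=1 grow→box=[1,2)
i=2: i≥r, start 0; Z[2]=0
i=3: i≥r, start 0; Z[3]=0
i=4: i≥r, start 0; Z[4]=2 grow→box=[4,6)
i=5: min(r-i=1, Z[1]=1)=1; Z[5]=2 grow→box=[5,7)
i=6: min(r-i=1, Z[1]=1)=1; Z[6]=2 grow→box=[6,8)
i=7: min(r-i=1, Z[1]=1)=1; Z[7]=2 grow→box=[7,9)
i=8: min(r-i=1, Z[1]=1)=1; Z[8]=4 grow→box=[8,12)
i=9: min(r-i=3, Z[1]=1)=1; Z[9]=1
i=10: min(r-i=2, Z[2]=0)=0; Z[10]=0
i=11: min(r-i=1, Z[3]=0)=0; Z[11]=0
i=12: i≥r, start 0; Z[12]=0
i=13: i≥r, start 0; Z[13]=0
i=14: i≥r, start 0; Z[14]=1 grow→box=[14,15)
i=15: i≥r, start 0; Z[15]=0
i=16: i≥r, start 0; Z[16]=4 grow→box=[16,20)
i=17: min(r-i=3, Z[1]=1)=1; Z[17]=1
i=18: min(r-i=2, Z[2]=0)=0; Z[18]=0
i=19: min(r-i=1, Z[3]=0)=0; Z[19]=0

[20, 1, 0, 0, 2, 2, 2, 2, 4, 1, 0, 0, 0, 0, 1, 0, 4, 1, 0, 0]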